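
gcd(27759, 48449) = 1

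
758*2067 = 1566786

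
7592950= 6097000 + 1495950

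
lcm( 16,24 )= 48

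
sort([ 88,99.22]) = [88,99.22]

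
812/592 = 1 + 55/148 = 1.37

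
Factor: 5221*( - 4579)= - 23906959 = - 19^1 * 23^1 * 227^1 * 241^1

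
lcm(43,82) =3526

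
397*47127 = 18709419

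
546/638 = 273/319 = 0.86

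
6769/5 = 1353+ 4/5 = 1353.80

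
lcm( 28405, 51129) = 255645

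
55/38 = 1 + 17/38 = 1.45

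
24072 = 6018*4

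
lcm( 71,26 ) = 1846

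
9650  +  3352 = 13002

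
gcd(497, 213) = 71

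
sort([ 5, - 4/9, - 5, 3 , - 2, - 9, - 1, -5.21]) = [ - 9, - 5.21,- 5, - 2 , - 1,-4/9, 3,5]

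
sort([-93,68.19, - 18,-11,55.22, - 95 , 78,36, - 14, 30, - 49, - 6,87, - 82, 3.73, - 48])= [ - 95, - 93, -82, - 49, - 48, - 18,  -  14, - 11,-6,3.73, 30,36,55.22, 68.19,78,87]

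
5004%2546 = 2458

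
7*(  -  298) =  - 2086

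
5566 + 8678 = 14244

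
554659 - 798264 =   -  243605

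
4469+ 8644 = 13113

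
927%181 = 22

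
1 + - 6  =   - 5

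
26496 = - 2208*( - 12)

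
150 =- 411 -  - 561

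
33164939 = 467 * 71017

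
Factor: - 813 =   -  3^1 *271^1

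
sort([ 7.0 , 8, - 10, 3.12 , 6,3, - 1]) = [ - 10, - 1, 3,3.12,6 , 7.0, 8]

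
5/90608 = 5/90608 = 0.00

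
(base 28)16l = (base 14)4D7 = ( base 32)ud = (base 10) 973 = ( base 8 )1715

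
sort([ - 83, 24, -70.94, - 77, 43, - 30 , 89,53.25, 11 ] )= [ - 83,-77,  -  70.94, - 30, 11,  24, 43,  53.25, 89] 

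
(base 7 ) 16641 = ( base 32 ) 4le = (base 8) 11256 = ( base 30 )59C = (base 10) 4782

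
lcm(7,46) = 322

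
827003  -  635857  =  191146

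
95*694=65930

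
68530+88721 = 157251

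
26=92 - 66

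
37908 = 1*37908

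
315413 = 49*6437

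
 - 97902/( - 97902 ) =1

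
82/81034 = 41/40517 =0.00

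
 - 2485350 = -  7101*350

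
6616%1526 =512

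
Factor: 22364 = 2^2 * 5591^1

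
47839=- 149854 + 197693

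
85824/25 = 3432 + 24/25=3432.96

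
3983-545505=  - 541522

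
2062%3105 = 2062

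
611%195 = 26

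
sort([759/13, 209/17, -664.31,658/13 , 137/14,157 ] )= [ - 664.31, 137/14,209/17,658/13, 759/13,157] 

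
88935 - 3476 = 85459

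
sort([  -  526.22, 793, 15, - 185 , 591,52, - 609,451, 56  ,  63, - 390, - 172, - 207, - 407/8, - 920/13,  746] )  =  [-609, - 526.22,  -  390, - 207, - 185,  -  172,- 920/13,- 407/8, 15,52, 56,63,  451  ,  591, 746,793]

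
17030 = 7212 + 9818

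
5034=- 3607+8641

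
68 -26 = 42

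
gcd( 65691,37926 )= 9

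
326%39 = 14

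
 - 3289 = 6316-9605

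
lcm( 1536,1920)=7680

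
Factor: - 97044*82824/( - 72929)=2^5 * 3^2*7^1*17^1*29^1*233^( - 1)  *313^ ( - 1)*8087^1 = 8037572256/72929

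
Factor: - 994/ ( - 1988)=1/2 = 2^ ( - 1 )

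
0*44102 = 0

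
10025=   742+9283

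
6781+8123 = 14904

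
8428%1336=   412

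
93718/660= 46859/330 = 142.00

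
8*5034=40272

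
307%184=123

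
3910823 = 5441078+-1530255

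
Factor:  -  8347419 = -3^2*927491^1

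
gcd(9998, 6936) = 2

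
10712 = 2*5356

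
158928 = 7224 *22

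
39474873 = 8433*4681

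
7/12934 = 7/12934 = 0.00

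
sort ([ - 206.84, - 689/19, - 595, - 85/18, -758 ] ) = [ - 758, - 595, - 206.84, - 689/19, - 85/18]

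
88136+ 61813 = 149949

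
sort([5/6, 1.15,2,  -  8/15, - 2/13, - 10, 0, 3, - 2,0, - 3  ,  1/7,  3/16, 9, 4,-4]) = [ - 10,-4, - 3, - 2, - 8/15, - 2/13,0, 0,  1/7, 3/16,5/6, 1.15, 2 , 3, 4, 9 ] 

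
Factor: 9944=2^3*11^1 * 113^1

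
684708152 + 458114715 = 1142822867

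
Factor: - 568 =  - 2^3*71^1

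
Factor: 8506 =2^1*4253^1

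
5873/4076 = 5873/4076 = 1.44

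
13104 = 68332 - 55228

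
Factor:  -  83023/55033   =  - 11^( - 1 )*5003^( - 1 ) *83023^1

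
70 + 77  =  147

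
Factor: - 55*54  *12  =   - 2^3 * 3^4 * 5^1*11^1 = - 35640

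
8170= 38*215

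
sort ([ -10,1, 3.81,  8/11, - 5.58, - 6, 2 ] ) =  [ - 10, - 6, - 5.58, 8/11, 1  ,  2,3.81] 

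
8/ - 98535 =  - 8/98535 = - 0.00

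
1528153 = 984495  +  543658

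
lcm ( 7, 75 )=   525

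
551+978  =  1529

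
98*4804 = 470792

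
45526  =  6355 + 39171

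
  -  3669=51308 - 54977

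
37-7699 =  -7662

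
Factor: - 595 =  - 5^1*7^1 * 17^1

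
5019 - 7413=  - 2394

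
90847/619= 90847/619= 146.76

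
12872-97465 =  - 84593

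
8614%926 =280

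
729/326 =729/326 = 2.24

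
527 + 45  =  572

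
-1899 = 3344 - 5243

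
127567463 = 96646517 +30920946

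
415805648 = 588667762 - 172862114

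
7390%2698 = 1994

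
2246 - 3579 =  - 1333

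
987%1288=987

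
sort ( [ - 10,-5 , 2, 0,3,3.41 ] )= [-10 , - 5, 0, 2, 3, 3.41] 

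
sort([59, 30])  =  [ 30, 59]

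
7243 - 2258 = 4985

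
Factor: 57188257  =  7^1*2137^1*3823^1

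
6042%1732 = 846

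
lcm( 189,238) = 6426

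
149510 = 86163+63347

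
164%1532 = 164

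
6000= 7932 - 1932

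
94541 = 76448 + 18093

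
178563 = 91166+87397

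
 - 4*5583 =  - 22332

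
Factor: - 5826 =-2^1 * 3^1* 971^1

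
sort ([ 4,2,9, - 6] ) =[ - 6,  2 , 4,9] 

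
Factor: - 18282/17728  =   - 33/32 = - 2^( - 5)*3^1  *  11^1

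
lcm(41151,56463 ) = 2427909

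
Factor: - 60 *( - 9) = 2^2*3^3*5^1=540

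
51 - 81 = - 30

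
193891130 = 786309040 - 592417910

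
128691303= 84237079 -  - 44454224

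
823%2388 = 823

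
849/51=283/17 = 16.65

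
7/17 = 7/17 = 0.41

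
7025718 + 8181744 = 15207462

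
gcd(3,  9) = 3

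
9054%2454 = 1692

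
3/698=3/698 = 0.00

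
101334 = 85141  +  16193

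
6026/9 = 669 + 5/9=   669.56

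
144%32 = 16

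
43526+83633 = 127159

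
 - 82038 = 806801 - 888839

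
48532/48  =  1011 + 1/12 = 1011.08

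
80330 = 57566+22764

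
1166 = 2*583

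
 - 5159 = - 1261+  - 3898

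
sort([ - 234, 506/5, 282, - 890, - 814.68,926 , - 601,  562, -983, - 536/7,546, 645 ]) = [ - 983, - 890, - 814.68, - 601, - 234, - 536/7, 506/5, 282, 546,562, 645 , 926]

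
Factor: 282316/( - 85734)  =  - 326/99 = - 2^1*3^( - 2 ) * 11^( - 1 ) * 163^1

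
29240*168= 4912320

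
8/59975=8/59975 =0.00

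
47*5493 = 258171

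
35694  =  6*5949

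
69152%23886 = 21380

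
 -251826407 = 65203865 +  - 317030272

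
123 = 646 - 523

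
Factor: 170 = 2^1*5^1*17^1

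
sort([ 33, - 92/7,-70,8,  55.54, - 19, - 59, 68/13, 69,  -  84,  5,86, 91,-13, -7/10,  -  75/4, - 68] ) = [-84, - 70,-68, - 59, - 19, - 75/4, - 92/7, -13, - 7/10, 5,68/13, 8, 33,55.54,69, 86,91] 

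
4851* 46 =223146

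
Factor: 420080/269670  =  472/303=2^3*3^(-1)*59^1*101^( - 1 ) 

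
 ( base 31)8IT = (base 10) 8275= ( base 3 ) 102100111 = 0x2053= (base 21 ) ig1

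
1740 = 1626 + 114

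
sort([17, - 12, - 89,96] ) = [  -  89,-12,17,96 ] 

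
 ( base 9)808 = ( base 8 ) 1220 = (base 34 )JA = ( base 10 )656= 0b1010010000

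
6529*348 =2272092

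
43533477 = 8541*5097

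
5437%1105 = 1017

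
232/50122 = 116/25061 = 0.00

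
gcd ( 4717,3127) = 53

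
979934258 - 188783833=791150425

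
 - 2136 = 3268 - 5404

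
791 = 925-134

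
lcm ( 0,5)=0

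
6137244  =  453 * 13548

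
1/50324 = 1/50324 = 0.00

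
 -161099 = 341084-502183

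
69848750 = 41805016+28043734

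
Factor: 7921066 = 2^1*137^1*28909^1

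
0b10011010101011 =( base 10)9899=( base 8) 23253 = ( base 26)egj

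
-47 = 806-853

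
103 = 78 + 25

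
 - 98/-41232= 49/20616 = 0.00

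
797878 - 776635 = 21243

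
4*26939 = 107756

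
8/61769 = 8/61769  =  0.00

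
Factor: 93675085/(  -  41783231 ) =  -13382155/5969033 = - 5^1*7^( - 2 ) * 61^( - 1)*317^1 * 1997^( - 1)*8443^1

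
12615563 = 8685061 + 3930502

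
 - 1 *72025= - 72025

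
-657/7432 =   -  657/7432 = - 0.09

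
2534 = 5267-2733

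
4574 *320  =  1463680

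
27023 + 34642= 61665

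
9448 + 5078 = 14526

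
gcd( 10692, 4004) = 44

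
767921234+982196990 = 1750118224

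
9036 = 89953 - 80917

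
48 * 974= 46752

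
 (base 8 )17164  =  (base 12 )4618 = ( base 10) 7796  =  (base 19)12B6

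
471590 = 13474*35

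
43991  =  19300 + 24691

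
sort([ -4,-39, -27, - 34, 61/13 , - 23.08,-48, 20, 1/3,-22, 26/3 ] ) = [ - 48,  -  39, - 34, - 27, - 23.08, - 22,- 4, 1/3,61/13, 26/3, 20]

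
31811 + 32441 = 64252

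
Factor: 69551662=2^1*31^1  *41^1*27361^1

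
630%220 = 190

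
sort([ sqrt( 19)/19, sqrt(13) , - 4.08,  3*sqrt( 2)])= [-4.08,sqrt(19)/19,  sqrt( 13),  3*sqrt( 2) ]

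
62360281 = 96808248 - 34447967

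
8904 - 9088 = -184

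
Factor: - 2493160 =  - 2^3*5^1 * 157^1*397^1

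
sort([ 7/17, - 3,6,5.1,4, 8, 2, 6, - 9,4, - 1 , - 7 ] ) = [ - 9,- 7, - 3, - 1,  7/17 , 2,4,4 , 5.1,6, 6,8] 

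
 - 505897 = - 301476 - 204421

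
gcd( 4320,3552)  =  96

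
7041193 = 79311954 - 72270761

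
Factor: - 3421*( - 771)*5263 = 3^1*11^1*19^1*257^1* 277^1*311^1  =  13881641433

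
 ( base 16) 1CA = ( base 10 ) 458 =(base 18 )178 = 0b111001010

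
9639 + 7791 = 17430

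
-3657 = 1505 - 5162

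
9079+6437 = 15516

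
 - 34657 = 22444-57101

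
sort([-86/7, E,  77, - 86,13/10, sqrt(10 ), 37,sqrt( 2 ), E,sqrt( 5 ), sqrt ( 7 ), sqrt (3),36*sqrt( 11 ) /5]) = [-86, - 86/7, 13/10,  sqrt( 2), sqrt(3 ), sqrt(5),sqrt(7 ), E, E,sqrt( 10), 36*sqrt( 11) /5, 37, 77 ]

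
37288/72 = 4661/9 = 517.89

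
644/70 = 46/5 = 9.20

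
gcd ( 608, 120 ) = 8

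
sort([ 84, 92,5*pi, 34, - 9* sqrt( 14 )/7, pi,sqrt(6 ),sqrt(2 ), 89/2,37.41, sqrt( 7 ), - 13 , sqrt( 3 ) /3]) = [ - 13, - 9 *sqrt(14)/7,sqrt (3) /3,sqrt( 2 ), sqrt(6) , sqrt(7 ), pi,5  *pi,34,  37.41,89/2 , 84,92]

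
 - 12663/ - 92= 12663/92= 137.64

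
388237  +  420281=808518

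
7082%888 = 866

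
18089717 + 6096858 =24186575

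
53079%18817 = 15445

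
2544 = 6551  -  4007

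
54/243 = 2/9 = 0.22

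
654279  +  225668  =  879947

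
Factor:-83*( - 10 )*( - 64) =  -2^7*5^1* 83^1 = - 53120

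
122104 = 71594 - -50510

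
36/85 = 36/85 = 0.42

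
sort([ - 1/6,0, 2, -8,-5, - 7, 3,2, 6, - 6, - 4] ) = [ - 8,-7, - 6, - 5, - 4, - 1/6,  0 , 2, 2,3  ,  6]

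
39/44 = 39/44 = 0.89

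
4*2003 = 8012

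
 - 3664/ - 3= 3664/3 = 1221.33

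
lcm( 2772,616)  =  5544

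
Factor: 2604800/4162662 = 1302400/2081331 = 2^7*3^(-2) * 5^2 * 7^( - 1)*11^1*37^1 * 33037^ ( - 1 )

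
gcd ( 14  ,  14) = 14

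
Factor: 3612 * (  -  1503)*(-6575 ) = 2^2*3^3*  5^2*7^1*43^1 *167^1*263^1 = 35694596700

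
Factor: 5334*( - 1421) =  - 2^1*3^1 * 7^3*29^1*127^1 = - 7579614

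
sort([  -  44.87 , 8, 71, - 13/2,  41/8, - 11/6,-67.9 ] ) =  [- 67.9, -44.87,  -  13/2, - 11/6,41/8, 8, 71 ] 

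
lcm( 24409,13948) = 97636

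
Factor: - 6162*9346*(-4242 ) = 244297000584= 2^3*3^2*7^1*13^1 * 79^1*101^1*4673^1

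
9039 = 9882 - 843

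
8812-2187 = 6625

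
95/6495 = 19/1299 = 0.01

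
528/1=528 =528.00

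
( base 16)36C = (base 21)1kf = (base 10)876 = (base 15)3d6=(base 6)4020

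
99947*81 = 8095707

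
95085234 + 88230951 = 183316185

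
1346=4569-3223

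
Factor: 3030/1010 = 3 = 3^1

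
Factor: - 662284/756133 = -2^2*7^1*31^1*991^( - 1) = - 868/991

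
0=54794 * 0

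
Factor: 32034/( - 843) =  - 2^1*19^1 =- 38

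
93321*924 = 86228604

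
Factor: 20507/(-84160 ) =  - 2^( - 6 )*5^( - 1 )*263^( - 1 )*20507^1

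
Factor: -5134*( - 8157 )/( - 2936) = -20939019/1468 = - 2^(- 2 )*3^1*17^1 * 151^1*367^ (-1 )*2719^1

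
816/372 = 68/31 =2.19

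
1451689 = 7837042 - 6385353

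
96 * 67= 6432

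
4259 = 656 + 3603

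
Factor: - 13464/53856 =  - 2^( - 2)=   - 1/4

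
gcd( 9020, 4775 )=5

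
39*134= 5226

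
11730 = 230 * 51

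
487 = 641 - 154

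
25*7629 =190725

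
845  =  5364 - 4519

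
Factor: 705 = 3^1*5^1 * 47^1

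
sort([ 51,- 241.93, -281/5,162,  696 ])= [- 241.93, - 281/5,51,162,696 ]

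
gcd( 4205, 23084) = 29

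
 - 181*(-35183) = 6368123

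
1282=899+383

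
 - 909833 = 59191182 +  - 60101015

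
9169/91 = 9169/91 = 100.76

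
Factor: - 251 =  - 251^1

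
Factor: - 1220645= - 5^1*244129^1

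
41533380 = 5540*7497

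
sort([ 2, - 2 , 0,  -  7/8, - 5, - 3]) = [  -  5, - 3, - 2, - 7/8,0,2]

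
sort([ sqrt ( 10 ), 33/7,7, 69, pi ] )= [pi,sqrt( 10 ),  33/7, 7,69] 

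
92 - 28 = 64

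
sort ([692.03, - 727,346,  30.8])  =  [ - 727,30.8 , 346,692.03]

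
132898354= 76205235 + 56693119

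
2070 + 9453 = 11523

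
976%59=32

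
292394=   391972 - 99578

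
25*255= 6375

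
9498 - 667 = 8831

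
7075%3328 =419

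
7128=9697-2569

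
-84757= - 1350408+1265651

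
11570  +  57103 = 68673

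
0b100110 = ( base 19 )20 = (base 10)38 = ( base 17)24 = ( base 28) 1a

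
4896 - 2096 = 2800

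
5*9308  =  46540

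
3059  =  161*19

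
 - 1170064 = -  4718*248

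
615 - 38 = 577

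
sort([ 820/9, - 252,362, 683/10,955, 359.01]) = [ - 252,683/10,  820/9,359.01 , 362,955] 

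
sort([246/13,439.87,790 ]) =[ 246/13,439.87,790]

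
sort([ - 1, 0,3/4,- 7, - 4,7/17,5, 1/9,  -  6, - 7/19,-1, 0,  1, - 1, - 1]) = [ - 7, - 6, -4, - 1, - 1, - 1, - 1 , - 7/19,0,0, 1/9,7/17, 3/4,1, 5 ]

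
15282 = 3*5094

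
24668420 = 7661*3220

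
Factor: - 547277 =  - 149^1*3673^1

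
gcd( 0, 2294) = 2294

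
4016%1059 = 839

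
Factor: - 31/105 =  - 3^(-1 )*5^( - 1) * 7^( - 1)*31^1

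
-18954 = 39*( -486)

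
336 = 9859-9523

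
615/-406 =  - 615/406 = -1.51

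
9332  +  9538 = 18870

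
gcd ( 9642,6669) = 3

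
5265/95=1053/19 = 55.42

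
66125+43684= 109809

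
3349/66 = 3349/66 = 50.74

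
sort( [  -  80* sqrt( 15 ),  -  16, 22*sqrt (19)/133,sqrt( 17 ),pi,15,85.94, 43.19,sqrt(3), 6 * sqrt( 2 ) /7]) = [  -  80 * sqrt( 15 ), - 16,22*sqrt( 19 )/133, 6*sqrt (2)/7, sqrt (3), pi , sqrt(17),15,43.19,85.94]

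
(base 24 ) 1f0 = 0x3a8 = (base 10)936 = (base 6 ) 4200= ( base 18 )2G0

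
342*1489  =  509238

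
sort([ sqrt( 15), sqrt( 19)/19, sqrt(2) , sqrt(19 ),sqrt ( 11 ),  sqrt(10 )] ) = [sqrt( 19) /19 , sqrt(2),sqrt (10 ),sqrt(11),sqrt(15), sqrt(19 ) ] 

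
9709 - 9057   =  652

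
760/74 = 10 + 10/37 = 10.27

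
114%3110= 114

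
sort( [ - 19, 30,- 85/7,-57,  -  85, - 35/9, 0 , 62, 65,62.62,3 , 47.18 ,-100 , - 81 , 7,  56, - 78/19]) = [ - 100 , - 85, - 81,  -  57,-19, - 85/7, - 78/19, - 35/9, 0 , 3,  7,  30, 47.18, 56,62,62.62, 65 ] 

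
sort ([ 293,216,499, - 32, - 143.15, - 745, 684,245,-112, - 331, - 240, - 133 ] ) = [ -745 , - 331, - 240, - 143.15, - 133, - 112, - 32,216, 245 , 293,499,684 ] 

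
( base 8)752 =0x1ea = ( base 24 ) KA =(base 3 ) 200011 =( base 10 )490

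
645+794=1439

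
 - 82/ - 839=82/839  =  0.10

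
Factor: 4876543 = 7^1*811^1*859^1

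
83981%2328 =173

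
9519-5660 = 3859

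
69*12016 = 829104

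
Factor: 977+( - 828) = 149 = 149^1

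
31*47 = 1457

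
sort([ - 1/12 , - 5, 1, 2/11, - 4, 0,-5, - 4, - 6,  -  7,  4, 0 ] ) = [ - 7,  -  6,-5, -5,  -  4,-4,  -  1/12, 0, 0,  2/11,1,  4 ] 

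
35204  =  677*52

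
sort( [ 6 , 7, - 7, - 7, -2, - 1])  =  [ - 7, - 7, - 2, - 1,6,7]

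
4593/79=4593/79  =  58.14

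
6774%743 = 87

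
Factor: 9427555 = 5^1*83^1*22717^1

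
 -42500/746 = -21250/373 = - 56.97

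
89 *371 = 33019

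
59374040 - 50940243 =8433797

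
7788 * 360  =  2803680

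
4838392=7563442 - 2725050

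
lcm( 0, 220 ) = 0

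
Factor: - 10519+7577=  - 2^1*1471^1 = - 2942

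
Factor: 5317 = 13^1*409^1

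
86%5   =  1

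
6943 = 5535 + 1408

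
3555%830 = 235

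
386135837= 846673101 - 460537264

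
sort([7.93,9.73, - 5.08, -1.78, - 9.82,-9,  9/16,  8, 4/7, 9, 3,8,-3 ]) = [ - 9.82, - 9, - 5.08, - 3, - 1.78, 9/16,4/7, 3, 7.93,8, 8, 9,9.73 ] 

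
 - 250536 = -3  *83512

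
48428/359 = 48428/359 =134.90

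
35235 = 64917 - 29682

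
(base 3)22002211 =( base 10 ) 5908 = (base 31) 64I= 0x1714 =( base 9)8084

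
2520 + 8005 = 10525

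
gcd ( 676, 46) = 2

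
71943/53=71943/53 = 1357.42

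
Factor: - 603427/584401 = -11^2*71^( - 1 )*4987^1*8231^( - 1)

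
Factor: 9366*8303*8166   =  635036323068 = 2^2*3^2*7^1 * 19^2*23^1*223^1*1361^1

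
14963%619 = 107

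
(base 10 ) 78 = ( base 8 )116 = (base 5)303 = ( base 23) 39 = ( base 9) 86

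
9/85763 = 9/85763 = 0.00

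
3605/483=515/69= 7.46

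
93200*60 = 5592000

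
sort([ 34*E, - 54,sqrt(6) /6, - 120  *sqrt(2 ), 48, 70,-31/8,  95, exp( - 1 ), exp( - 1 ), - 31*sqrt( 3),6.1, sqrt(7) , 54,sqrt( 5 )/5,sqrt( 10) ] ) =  [ - 120*sqrt( 2),-54,- 31*sqrt(3 ),-31/8, exp( - 1 ), exp( - 1 ) , sqrt( 6)/6, sqrt( 5 )/5, sqrt( 7),sqrt( 10), 6.1, 48, 54,70, 34 *E, 95 ] 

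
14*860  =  12040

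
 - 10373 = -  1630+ - 8743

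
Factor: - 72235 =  - 5^1*14447^1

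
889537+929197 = 1818734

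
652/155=652/155 = 4.21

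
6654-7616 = - 962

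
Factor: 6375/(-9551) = -3^1*5^3*17^1*9551^(- 1 )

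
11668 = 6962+4706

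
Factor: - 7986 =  - 2^1*3^1*11^3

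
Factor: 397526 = 2^1*47^1 *4229^1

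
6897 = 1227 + 5670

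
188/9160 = 47/2290 = 0.02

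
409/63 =6  +  31/63 = 6.49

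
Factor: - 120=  - 2^3*3^1*5^1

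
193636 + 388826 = 582462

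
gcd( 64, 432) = 16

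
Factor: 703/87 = 3^( - 1)*19^1*29^( - 1)*37^1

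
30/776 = 15/388 = 0.04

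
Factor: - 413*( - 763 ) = 315119 = 7^2*59^1 *109^1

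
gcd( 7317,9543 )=3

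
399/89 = 4 + 43/89 = 4.48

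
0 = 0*7323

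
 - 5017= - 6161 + 1144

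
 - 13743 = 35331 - 49074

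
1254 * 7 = 8778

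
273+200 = 473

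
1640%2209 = 1640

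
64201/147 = 436 + 109/147  =  436.74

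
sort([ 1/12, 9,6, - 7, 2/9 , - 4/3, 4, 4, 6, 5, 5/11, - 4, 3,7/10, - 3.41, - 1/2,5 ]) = [ - 7, - 4,- 3.41, - 4/3, - 1/2, 1/12, 2/9,5/11, 7/10, 3, 4 , 4, 5, 5, 6, 6 , 9 ] 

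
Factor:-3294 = -2^1*3^3*61^1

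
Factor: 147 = 3^1*7^2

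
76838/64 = 1200 + 19/32 = 1200.59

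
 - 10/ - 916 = 5/458  =  0.01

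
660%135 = 120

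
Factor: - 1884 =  - 2^2*3^1*157^1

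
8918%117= 26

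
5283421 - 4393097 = 890324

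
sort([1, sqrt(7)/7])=[sqrt(  7) /7,1 ]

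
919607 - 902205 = 17402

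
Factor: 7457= 7457^1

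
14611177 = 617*23681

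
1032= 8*129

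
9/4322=9/4322=0.00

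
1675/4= 418 + 3/4 = 418.75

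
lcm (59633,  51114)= 357798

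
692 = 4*173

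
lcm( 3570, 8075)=339150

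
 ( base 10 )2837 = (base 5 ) 42322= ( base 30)34H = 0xb15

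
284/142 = 2 = 2.00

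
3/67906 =3/67906 = 0.00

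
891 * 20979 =18692289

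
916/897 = 916/897 = 1.02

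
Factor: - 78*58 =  - 4524 = - 2^2*3^1*13^1*29^1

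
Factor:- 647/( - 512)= 2^( - 9)*647^1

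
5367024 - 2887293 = 2479731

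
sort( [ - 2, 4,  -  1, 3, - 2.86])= [ - 2.86, - 2, - 1 , 3,4]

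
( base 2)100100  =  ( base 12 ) 30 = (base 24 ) 1c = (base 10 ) 36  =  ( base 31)15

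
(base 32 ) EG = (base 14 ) 252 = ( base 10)464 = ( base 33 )E2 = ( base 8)720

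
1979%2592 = 1979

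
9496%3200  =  3096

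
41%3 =2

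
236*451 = 106436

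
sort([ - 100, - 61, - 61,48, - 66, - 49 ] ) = [ - 100,-66, - 61 , - 61, - 49,48 ]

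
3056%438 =428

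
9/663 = 3/221= 0.01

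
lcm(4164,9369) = 37476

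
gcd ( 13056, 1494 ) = 6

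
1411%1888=1411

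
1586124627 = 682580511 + 903544116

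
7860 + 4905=12765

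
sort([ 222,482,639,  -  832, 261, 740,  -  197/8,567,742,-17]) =[ - 832,  -  197/8, - 17 , 222,  261, 482, 567,639, 740, 742]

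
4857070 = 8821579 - 3964509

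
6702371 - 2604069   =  4098302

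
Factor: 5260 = 2^2*5^1*263^1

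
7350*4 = 29400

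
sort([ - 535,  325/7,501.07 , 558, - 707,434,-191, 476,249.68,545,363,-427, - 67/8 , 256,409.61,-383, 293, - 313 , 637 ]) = [-707, - 535, - 427, - 383, - 313, - 191,  -  67/8,325/7,249.68  ,  256,293,363 , 409.61, 434, 476 , 501.07 , 545,558,637] 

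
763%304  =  155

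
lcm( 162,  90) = 810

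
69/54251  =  69/54251  =  0.00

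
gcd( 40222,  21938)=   14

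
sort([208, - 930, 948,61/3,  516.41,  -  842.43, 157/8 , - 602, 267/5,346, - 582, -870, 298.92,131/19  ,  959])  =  [ - 930,-870 , - 842.43, - 602, - 582, 131/19,157/8,61/3, 267/5 , 208, 298.92 , 346 , 516.41,948,959] 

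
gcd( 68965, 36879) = 1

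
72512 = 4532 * 16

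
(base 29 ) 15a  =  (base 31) 114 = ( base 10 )996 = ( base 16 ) 3E4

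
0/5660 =0 = 0.00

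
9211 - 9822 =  - 611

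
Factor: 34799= 17^1 * 23^1*89^1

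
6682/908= 7 + 163/454 = 7.36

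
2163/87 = 721/29 = 24.86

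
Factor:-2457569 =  - 2457569^1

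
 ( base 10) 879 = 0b1101101111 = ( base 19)285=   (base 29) 119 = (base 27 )15F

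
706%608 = 98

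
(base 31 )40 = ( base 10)124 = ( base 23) 59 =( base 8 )174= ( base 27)4G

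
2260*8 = 18080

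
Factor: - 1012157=  -  149^1*6793^1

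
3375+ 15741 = 19116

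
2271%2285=2271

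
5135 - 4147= 988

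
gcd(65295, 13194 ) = 9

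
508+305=813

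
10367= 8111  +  2256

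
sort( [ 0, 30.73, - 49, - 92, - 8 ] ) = [ - 92, - 49, - 8,0,  30.73]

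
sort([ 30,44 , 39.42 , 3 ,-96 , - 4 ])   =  [ -96, -4, 3, 30,39.42, 44] 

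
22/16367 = 22/16367 = 0.00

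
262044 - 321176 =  - 59132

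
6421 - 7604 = - 1183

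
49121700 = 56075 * 876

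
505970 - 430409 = 75561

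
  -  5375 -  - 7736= 2361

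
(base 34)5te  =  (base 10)6780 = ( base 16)1A7C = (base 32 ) 6JS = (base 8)15174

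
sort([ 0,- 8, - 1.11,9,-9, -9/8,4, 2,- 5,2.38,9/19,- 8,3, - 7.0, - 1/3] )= [ - 9,-8,-8, - 7.0,-5 ,  -  9/8 , - 1.11,  -  1/3, 0,  9/19,2,2.38, 3,4,9]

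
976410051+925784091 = 1902194142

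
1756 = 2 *878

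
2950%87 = 79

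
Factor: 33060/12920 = 87/34= 2^( - 1)*3^1 * 17^(  -  1)*29^1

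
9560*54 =516240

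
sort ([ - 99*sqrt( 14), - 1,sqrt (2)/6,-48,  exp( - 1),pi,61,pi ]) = [ - 99*  sqrt(14 ), - 48, - 1, sqrt( 2)/6, exp(- 1), pi , pi, 61]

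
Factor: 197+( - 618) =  - 421 = -421^1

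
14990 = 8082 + 6908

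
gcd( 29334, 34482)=6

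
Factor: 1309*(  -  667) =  - 873103= - 7^1*11^1*17^1 * 23^1*29^1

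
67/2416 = 67/2416 = 0.03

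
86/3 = 28 + 2/3 = 28.67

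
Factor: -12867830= - 2^1*5^1*1286783^1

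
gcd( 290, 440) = 10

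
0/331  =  0 = 0.00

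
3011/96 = 3011/96=31.36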